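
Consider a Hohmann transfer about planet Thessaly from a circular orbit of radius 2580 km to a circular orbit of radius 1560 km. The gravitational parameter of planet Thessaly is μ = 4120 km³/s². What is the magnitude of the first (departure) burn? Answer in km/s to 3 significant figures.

Semi-major axis of the transfer orbit: a_t = (2580 + 1560)/2 = 2070 km.
On the circular orbit at r = 2580 km, v_c = √(μ/r) = 1.2637 km/s.
Transfer-orbit speed at the same r (vis-viva, a = a_t): v_t = √[μ(2/r − 1/a_t)] = 1.0970 km/s.
Δv₁ = |v_t − v_c| = |1.0970 − 1.2637| = 0.1667 km/s.

Δv₁ = 0.167 km/s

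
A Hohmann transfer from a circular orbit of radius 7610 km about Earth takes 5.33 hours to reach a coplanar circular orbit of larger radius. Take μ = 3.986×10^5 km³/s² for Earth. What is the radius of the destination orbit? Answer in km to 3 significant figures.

Transfer time t = 5.33 hours = 19188 s, and t = π√(a_t³/μ).
So a_t = (μ t²/π²)^(1/3) = (3.986×10^5 × (19188)² / π²)^(1/3) = 24590 km.
Since a_t = (r₁ + r₂)/2, r₂ = 2a_t − r₁ = 2×24590 − 7610 = 41570 km.

r₂ = 41600 km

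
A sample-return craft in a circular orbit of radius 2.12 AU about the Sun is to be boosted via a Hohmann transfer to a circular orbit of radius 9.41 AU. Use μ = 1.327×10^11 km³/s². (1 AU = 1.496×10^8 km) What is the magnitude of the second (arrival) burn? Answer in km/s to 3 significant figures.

Δv₂ = 3.82 km/s

In km: r₁ = 2.12 × 1.496×10^8 = 3.17152×10^8 km; r₂ = 9.41 × 1.496×10^8 = 1.407736×10^9 km.
The Hohmann ellipse has a_t = (r₁ + r₂)/2 = 8.62444×10^8 km.
On the circular orbit at r = 1.407736×10^9 km, v_c = √(μ/r) = 9.709 km/s.
Vis-viva on the transfer ellipse at r = 1.407736×10^9 km gives v_t = √[μ(2/r − 1/a_t)] = 5.888 km/s.
Δv₂ = |v_t − v_c| = |5.888 − 9.709| = 3.821 km/s.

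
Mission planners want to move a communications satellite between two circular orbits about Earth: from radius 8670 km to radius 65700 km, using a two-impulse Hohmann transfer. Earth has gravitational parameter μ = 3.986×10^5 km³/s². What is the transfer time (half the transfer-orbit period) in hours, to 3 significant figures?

Transfer-ellipse semi-major axis a_t = (r₁ + r₂)/2 = (8670 + 65700)/2 = 37185 km.
Half the transfer-orbit period gives t = π√(a_t³/μ) = 35680 s.
Converting: 35680 s ÷ 3600 s/hour = 9.91 hours.

t = 9.91 hours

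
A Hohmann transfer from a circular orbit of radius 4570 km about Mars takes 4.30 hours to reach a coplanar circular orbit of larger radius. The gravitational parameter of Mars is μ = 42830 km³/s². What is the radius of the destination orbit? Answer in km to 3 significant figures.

r₂ = 15700 km

Transfer time t = 4.30 hours = 15480 s, and t = π√(a_t³/μ).
So a_t = (μ t²/π²)^(1/3) = (42830 × (15480)² / π²)^(1/3) = 10131 km.
Since a_t = (r₁ + r₂)/2, r₂ = 2a_t − r₁ = 2×10131 − 4570 = 15692 km.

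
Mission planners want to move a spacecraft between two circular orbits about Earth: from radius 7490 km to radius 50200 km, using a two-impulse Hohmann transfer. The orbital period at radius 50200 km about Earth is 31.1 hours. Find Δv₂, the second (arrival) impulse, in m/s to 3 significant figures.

Δv₂ = 1380 m/s

From Kepler's third law T² = 4π²r³/μ at r = 50200 km, T = 31.1 hours = 31.1 × 3600 s = 1.1196×10^5 s: μ = 4π²r³/T² = 3.98424×10^5 km³/s².
The Hohmann ellipse has a_t = (r₁ + r₂)/2 = 28845 km.
On the circular orbit at r = 50200 km, v_c = √(μ/r) = 2.8172 km/s.
Vis-viva on the transfer ellipse at r = 50200 km gives v_t = √[μ(2/r − 1/a_t)] = 1.4356 km/s.
Δv₂ = |v_t − v_c| = |1.4356 − 2.8172| = 1.382 km/s.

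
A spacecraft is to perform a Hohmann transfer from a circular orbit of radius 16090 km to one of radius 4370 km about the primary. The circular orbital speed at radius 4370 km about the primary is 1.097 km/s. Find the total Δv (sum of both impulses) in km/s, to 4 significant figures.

Δv = 0.4768 km/s

From the circular-orbit relation v² = μ/r at r = 4370 km: μ = v²r = (1.097)² × 4370 = 5258.90 km³/s².
The Hohmann ellipse has a_t = (r₁ + r₂)/2 = 10230 km.
Circular speed at r₁: v₁ = √(μ/r₁) = √(5258.90/16090) = 0.5717 km/s.
On the transfer ellipse at r₁, v² = μ(2/r − 1/a) gives v_a = √[μ(2/r₁ − 1/a_t)] = 0.3737 km/s.
First burn Δv₁ = |v_a − v₁| = 0.1980 km/s.
At r₂, v₂ = √(μ/r₂) = 1.0970 km/s.
Transfer-orbit speed at r₂: v_p = √[μ(2/r₂ − 1/a_t)] = 1.3758 km/s.
Second burn Δv₂ = |v₂ − v_p| = 0.2788 km/s.
Total Δv = Δv₁ + Δv₂ = 0.4768 km/s.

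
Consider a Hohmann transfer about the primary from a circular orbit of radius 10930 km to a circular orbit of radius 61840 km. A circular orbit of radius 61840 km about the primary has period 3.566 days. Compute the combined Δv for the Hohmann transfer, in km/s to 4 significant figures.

Δv = 1.481 km/s

From Kepler's third law T² = 4π²r³/μ at r = 61840 km, T = 3.566 days = 3.566 × 86400 s = 3.081024×10^5 s: μ = 4π²r³/T² = 98350.8 km³/s².
Transfer-ellipse semi-major axis a_t = (r₁ + r₂)/2 = (10930 + 61840)/2 = 36385 km.
At r₁ the circular-orbit speed is v₁ = √(μ/r₁) = 3.000 km/s.
On the transfer ellipse at r₁, vis-viva equation gives v_p = √[μ(2/r₁ − 1/a_t)] = 3.911 km/s.
First burn Δv₁ = |v_p − v₁| = 0.9110 km/s.
Circular speed at r₂: v₂ = √(μ/r₂) = 1.2611 km/s.
Transfer-orbit speed at r₂: v_a = √[μ(2/r₂ − 1/a_t)] = 0.69120 km/s.
Second burn Δv₂ = |v₂ − v_a| = 0.5699 km/s.
Total Δv = Δv₁ + Δv₂ = 1.481 km/s.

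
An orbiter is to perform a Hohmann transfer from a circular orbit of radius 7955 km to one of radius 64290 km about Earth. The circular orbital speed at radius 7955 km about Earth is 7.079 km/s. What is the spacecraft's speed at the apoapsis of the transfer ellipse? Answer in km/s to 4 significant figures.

v = 1.169 km/s

From the circular-orbit relation v² = μ/r at r = 7955 km: μ = v²r = (7.079)² × 7955 = 3.98643×10^5 km³/s².
The Hohmann ellipse has a_t = (r₁ + r₂)/2 = 36122.5 km.
The apoapsis of the transfer ellipse is at r = 64290 km.
Vis-viva: v = √[μ(2/r − 1/a_t)] = √[3.98643×10^5 × (2/64290 − 1/36122.5)] = 1.169 km/s.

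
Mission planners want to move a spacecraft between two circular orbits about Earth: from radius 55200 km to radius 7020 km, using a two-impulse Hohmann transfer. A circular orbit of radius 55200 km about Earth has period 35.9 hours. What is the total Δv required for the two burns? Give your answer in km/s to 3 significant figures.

From Kepler's third law T² = 4π²r³/μ at r = 55200 km, T = 35.9 hours = 35.9 × 3600 s = 1.2924×10^5 s: μ = 4π²r³/T² = 3.97542×10^5 km³/s².
Semi-major axis of the transfer orbit: a_t = (55200 + 7020)/2 = 31110 km.
Circular speed at r₁: v₁ = √(μ/r₁) = √(3.97542×10^5/55200) = 2.684 km/s.
Transfer-orbit speed at r₁ (vis-viva equation): v_a = √[μ(2/r₁ − 1/a_t)] = 1.275 km/s.
First burn Δv₁ = |v_a − v₁| = 1.409 km/s.
At r₂, v₂ = √(μ/r₂) = 7.5253 km/s.
Transfer-orbit speed at r₂: v_p = √[μ(2/r₂ − 1/a_t)] = 10.024 km/s.
Second burn Δv₂ = |v₂ − v_p| = 2.499 km/s.
Total Δv = Δv₁ + Δv₂ = 3.908 km/s.

Δv = 3.91 km/s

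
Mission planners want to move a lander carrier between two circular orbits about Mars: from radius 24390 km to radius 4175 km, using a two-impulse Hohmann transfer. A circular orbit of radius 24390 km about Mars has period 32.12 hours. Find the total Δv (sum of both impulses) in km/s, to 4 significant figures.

From Kepler's third law T² = 4π²r³/μ at r = 24390 km, T = 32.12 hours = 32.12 × 3600 s = 1.15632×10^5 s: μ = 4π²r³/T² = 42839.0 km³/s².
The Hohmann ellipse has a_t = (r₁ + r₂)/2 = 14282.5 km.
Circular speed at r₁: v₁ = √(μ/r₁) = √(42839.0/24390) = 1.3253 km/s.
Transfer-orbit speed at r₁ (vis-viva): v_a = √[μ(2/r₁ − 1/a_t)] = 0.71654 km/s.
First burn Δv₁ = |v_a − v₁| = 0.60876 km/s.
At r₂, v₂ = √(μ/r₂) = 3.20325 km/s.
Transfer-orbit speed at r₂: v_p = √[μ(2/r₂ − 1/a_t)] = 4.18596 km/s.
Second burn Δv₂ = |v₂ − v_p| = 0.98271 km/s.
Total Δv = Δv₁ + Δv₂ = 1.591 km/s.

Δv = 1.591 km/s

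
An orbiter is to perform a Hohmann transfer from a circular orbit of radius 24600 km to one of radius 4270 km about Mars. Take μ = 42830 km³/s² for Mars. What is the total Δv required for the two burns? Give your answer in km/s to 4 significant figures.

Transfer-ellipse semi-major axis a_t = (r₁ + r₂)/2 = (24600 + 4270)/2 = 14435 km.
At r₁ the circular-orbit speed is v₁ = √(μ/r₁) = 1.31949 km/s.
On the transfer ellipse at r₁, vis-viva gives v_a = √[μ(2/r₁ − 1/a_t)] = 0.717649 km/s.
First burn Δv₁ = |v_a − v₁| = 0.6018 km/s.
At r₂, v₂ = √(μ/r₂) = 3.1671 km/s.
Transfer-orbit speed at r₂: v_p = √[μ(2/r₂ − 1/a_t)] = 4.1345 km/s.
Second burn Δv₂ = |v₂ − v_p| = 0.9674 km/s.
Total Δv = Δv₁ + Δv₂ = 1.569 km/s.

Δv = 1.569 km/s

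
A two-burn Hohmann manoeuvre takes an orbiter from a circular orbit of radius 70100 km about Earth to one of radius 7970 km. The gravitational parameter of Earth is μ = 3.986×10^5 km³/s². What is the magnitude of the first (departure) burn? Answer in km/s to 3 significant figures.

Δv₁ = 1.31 km/s

Transfer-ellipse semi-major axis a_t = (r₁ + r₂)/2 = (70100 + 7970)/2 = 39035 km.
Circular speed at r = 70100 km: v_c = √(μ/r) = 2.3846 km/s.
Transfer-orbit speed at the same r (vis-viva, a = a_t): v_t = √[μ(2/r − 1/a_t)] = 1.0775 km/s.
Δv₁ = |v_t − v_c| = |1.0775 − 2.3846| = 1.307 km/s.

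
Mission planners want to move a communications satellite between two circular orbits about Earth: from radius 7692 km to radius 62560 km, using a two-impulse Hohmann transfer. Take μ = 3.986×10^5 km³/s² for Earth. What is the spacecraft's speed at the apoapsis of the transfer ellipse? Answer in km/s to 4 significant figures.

Semi-major axis of the transfer orbit: a_t = (7692 + 62560)/2 = 35126 km.
At apoapsis, r = 62560 km.
Vis-viva: v = √[μ(2/r − 1/a_t)] = √[3.986×10^5 × (2/62560 − 1/35126)] = 1.181 km/s.

v = 1.181 km/s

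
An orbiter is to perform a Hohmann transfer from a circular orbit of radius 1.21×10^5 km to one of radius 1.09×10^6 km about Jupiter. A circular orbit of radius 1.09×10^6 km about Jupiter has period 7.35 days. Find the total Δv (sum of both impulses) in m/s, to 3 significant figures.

Δv = 17000 m/s

From Kepler's third law T² = 4π²r³/μ at r = 1.09×10^6 km, T = 7.35 days = 7.35 × 86400 s = 6.3504×10^5 s: μ = 4π²r³/T² = 1.26776×10^8 km³/s².
Transfer-ellipse semi-major axis a_t = (r₁ + r₂)/2 = (1.210×10^5 + 1.090×10^6)/2 = 6.055×10^5 km.
At r₁ the circular-orbit speed is v₁ = √(μ/r₁) = 32.37 km/s.
Transfer-orbit speed at r₁ (vis-viva): v_p = √[μ(2/r₁ − 1/a_t)] = 43.43 km/s.
First burn Δv₁ = |v_p − v₁| = 11.06 km/s.
Circular speed at r₂: v₂ = √(μ/r₂) = 10.785 km/s.
Transfer-orbit speed at r₂: v_a = √[μ(2/r₂ − 1/a_t)] = 4.8210 km/s.
Second burn Δv₂ = |v₂ − v_a| = 5.964 km/s.
Total Δv = Δv₁ + Δv₂ = 17.02 km/s.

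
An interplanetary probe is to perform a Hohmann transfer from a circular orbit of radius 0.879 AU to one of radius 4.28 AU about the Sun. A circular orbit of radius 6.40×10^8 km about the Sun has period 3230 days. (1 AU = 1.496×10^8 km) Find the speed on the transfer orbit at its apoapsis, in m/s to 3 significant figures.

v = 8410 m/s

From Kepler's third law T² = 4π²r³/μ at r = 6.40×10^8 km, T = 3230 days = 3230 × 86400 s = 2.79072×10^8 s: μ = 4π²r³/T² = 1.32882×10^11 km³/s².
In km: r₁ = 0.879 × 1.496×10^8 = 1.314984×10^8 km; r₂ = 4.28 × 1.496×10^8 = 6.40288×10^8 km.
Semi-major axis of the transfer orbit: a_t = (1.314984×10^8 + 6.40288×10^8)/2 = 3.858932×10^8 km.
The apoapsis of the transfer ellipse is at r = 6.40288×10^8 km.
From the vis-viva equation, v = √[μ(2/r − 1/a_t)] = 8.410 km/s.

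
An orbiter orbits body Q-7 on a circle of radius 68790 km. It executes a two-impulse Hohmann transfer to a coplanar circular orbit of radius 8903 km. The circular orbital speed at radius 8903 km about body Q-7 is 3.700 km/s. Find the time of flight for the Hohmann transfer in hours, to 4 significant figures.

t = 19.14 hours

From the circular-orbit relation v² = μ/r at r = 8903 km: μ = v²r = (3.700)² × 8903 = 1.21882×10^5 km³/s².
The Hohmann ellipse has a_t = (r₁ + r₂)/2 = 38846.5 km.
Half the transfer-orbit period gives t = π√(a_t³/μ) = 68900 s.
Converting: 68900 s ÷ 3600 s/hour = 19.14 hours.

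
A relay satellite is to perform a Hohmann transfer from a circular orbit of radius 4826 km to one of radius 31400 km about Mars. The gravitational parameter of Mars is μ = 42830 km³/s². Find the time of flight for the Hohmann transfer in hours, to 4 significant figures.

t = 10.28 hours

Semi-major axis of the transfer orbit: a_t = (4826 + 31400)/2 = 18113 km.
Half the transfer-orbit period gives t = π√(a_t³/μ) = 37010 s.
Converting: 37010 s ÷ 3600 s/hour = 10.28 hours.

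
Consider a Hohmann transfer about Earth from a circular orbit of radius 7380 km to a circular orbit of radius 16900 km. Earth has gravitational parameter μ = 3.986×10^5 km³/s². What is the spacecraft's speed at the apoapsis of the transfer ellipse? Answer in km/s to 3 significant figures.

v = 3.79 km/s

Semi-major axis of the transfer orbit: a_t = (7380 + 16900)/2 = 12140 km.
The apoapsis of the transfer ellipse is at r = 16900 km.
Applying v² = μ(2/r − 1/a_t): v = 3.787 km/s.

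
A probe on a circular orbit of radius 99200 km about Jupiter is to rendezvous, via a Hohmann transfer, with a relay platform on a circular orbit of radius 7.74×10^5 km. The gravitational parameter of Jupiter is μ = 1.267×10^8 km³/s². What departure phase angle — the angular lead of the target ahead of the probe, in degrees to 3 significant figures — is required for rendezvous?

φ = 104°

The Hohmann ellipse has a_t = (r₁ + r₂)/2 = 4.366×10^5 km.
The half-period of the transfer ellipse is t = π√(a_t³/μ) = 80520 s.
The target's mean motion on its circular orbit is ω₂ = √(μ/r₂³) = 1.653×10^-5 rad/s.
Angle swept by the target during transfer: ω₂·t = 1.331 rad = 76.26°.
The probe traverses 180° on the transfer ellipse, so the target must lead by 180° − 76.26° = 104°.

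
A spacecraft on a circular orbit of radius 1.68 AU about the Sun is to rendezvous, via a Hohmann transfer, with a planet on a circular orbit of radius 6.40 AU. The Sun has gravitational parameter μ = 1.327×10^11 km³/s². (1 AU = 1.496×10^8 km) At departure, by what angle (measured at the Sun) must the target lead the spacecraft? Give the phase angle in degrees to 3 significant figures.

φ = 89.7°

In km: r₁ = 1.68 × 1.496×10^8 = 2.51328×10^8 km; r₂ = 6.40 × 1.496×10^8 = 9.5744×10^8 km.
Semi-major axis of the transfer orbit: a_t = (2.51328×10^8 + 9.5744×10^8)/2 = 6.04384×10^8 km.
Transfer time t = π√(a_t³/μ) = 1.281×10^8 s.
The target's mean motion on its circular orbit is ω₂ = √(μ/r₂³) = 1.230×10^-8 rad/s.
Angle swept by the target during transfer: ω₂·t = 1.5756 rad = 90.28°.
Arrival is 180° from departure on the ellipse, so φ = 180° − 90.28° = 89.7°.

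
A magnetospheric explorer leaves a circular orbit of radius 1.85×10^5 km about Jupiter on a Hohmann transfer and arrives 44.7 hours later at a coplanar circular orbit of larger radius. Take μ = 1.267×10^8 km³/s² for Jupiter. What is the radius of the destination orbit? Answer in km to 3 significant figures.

Transfer time t = 44.7 hours = 1.6092×10^5 s, and t = π√(a_t³/μ).
So a_t = (μ t²/π²)^(1/3) = (1.267×10^8 × (1.6092×10^5)² / π²)^(1/3) = 6.9273×10^5 km.
Since a_t = (r₁ + r₂)/2, r₂ = 2a_t − r₁ = 2×6.9273×10^5 − 1.850×10^5 = 1.20046×10^6 km.

r₂ = 1.20×10^6 km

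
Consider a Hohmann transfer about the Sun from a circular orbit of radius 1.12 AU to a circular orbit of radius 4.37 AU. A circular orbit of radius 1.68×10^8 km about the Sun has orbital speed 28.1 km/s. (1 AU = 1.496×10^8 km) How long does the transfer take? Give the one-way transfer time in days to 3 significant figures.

From the circular-orbit relation v² = μ/r at r = 1.68×10^8 km: μ = v²r = (28.1)² × 1.68×10^8 = 1.32654×10^11 km³/s².
In km: r₁ = 1.12 × 1.496×10^8 = 1.67552×10^8 km; r₂ = 4.37 × 1.496×10^8 = 6.53752×10^8 km.
Semi-major axis of the transfer orbit: a_t = (1.67552×10^8 + 6.53752×10^8)/2 = 4.10652×10^8 km.
Transfer time t = π√(a_t³/μ) = π√((4.10652×10^8)³ / 1.32654×10^11) = 7.178×10^7 s.
Converting: 7.178×10^7 s ÷ 86400 s/day = 831 days.

t = 831 days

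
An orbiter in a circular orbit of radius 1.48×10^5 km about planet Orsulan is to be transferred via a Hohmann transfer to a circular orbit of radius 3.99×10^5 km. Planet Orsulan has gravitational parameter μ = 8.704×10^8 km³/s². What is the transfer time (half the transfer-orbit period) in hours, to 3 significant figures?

The Hohmann ellipse has a_t = (r₁ + r₂)/2 = 2.735×10^5 km.
Half the transfer-orbit period gives t = π√(a_t³/μ) = 15230 s.
Converting: 15230 s ÷ 3600 s/hour = 4.23 hours.

t = 4.23 hours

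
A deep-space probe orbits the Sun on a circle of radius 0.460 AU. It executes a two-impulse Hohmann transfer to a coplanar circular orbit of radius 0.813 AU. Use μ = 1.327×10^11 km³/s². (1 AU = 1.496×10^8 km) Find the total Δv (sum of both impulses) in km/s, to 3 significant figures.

Δv = 10.7 km/s

In km: r₁ = 0.460 × 1.496×10^8 = 6.8816×10^7 km; r₂ = 0.813 × 1.496×10^8 = 1.216248×10^8 km.
Transfer-ellipse semi-major axis a_t = (r₁ + r₂)/2 = (6.8816×10^7 + 1.216248×10^8)/2 = 9.52204×10^7 km.
At r₁ the circular-orbit speed is v₁ = √(μ/r₁) = 43.913 km/s.
On the transfer ellipse at r₁, vis-viva equation gives v_p = √[μ(2/r₁ − 1/a_t)] = 49.629 km/s.
First burn Δv₁ = |v_p − v₁| = 5.716 km/s.
Circular speed at r₂: v₂ = √(μ/r₂) = 33.031 km/s.
Transfer-orbit speed at r₂: v_a = √[μ(2/r₂ − 1/a_t)] = 28.080 km/s.
Second burn Δv₂ = |v₂ − v_a| = 4.951 km/s.
Δv = Δv₁ + Δv₂ = 5.716 + 4.951 = 10.67 km/s.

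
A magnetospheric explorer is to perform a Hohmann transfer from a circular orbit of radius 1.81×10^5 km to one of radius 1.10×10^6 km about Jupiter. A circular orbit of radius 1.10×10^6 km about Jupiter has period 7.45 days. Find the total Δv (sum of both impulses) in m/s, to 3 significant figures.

Δv = 13200 m/s

From Kepler's third law T² = 4π²r³/μ at r = 1.10×10^6 km, T = 7.45 days = 7.45 × 86400 s = 6.4368×10^5 s: μ = 4π²r³/T² = 1.26823×10^8 km³/s².
The Hohmann ellipse has a_t = (r₁ + r₂)/2 = 6.405×10^5 km.
Circular speed at r₁: v₁ = √(μ/r₁) = √(1.26823×10^8/1.810×10^5) = 26.470 km/s.
Transfer-orbit speed at r₁ (vis-viva): v_p = √[μ(2/r₁ − 1/a_t)] = 34.689 km/s.
First burn Δv₁ = |v_p − v₁| = 8.219 km/s.
At r₂, v₂ = √(μ/r₂) = 10.7375 km/s.
Transfer-orbit speed at r₂: v_a = √[μ(2/r₂ − 1/a_t)] = 5.70798 km/s.
Second burn Δv₂ = |v₂ − v_a| = 5.030 km/s.
Total Δv = Δv₁ + Δv₂ = 13.25 km/s.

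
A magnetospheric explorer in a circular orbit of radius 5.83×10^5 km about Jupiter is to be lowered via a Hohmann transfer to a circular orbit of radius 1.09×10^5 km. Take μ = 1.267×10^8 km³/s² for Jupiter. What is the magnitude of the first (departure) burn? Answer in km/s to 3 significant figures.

Δv₁ = 6.47 km/s

The Hohmann ellipse has a_t = (r₁ + r₂)/2 = 3.460×10^5 km.
On the circular orbit at r = 5.830×10^5 km, v_c = √(μ/r) = 14.742 km/s.
Transfer-orbit speed at the same r (vis-viva, a = a_t): v_t = √[μ(2/r − 1/a_t)] = 8.2743 km/s.
Δv₁ = |v_t − v_c| = |8.2743 − 14.742| = 6.468 km/s.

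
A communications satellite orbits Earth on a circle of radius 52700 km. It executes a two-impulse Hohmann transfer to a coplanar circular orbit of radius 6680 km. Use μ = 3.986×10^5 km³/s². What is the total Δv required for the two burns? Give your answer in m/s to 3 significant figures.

Δv = 4010 m/s

Semi-major axis of the transfer orbit: a_t = (52700 + 6680)/2 = 29690 km.
Circular speed at r₁: v₁ = √(μ/r₁) = √(3.986×10^5/52700) = 2.7502 km/s.
Transfer-orbit speed at r₁ (vis-viva equation): v_a = √[μ(2/r₁ − 1/a_t)] = 1.3045 km/s.
First burn Δv₁ = |v_a − v₁| = 1.446 km/s.
At r₂, v₂ = √(μ/r₂) = 7.7247 km/s.
Transfer-orbit speed at r₂: v_p = √[μ(2/r₂ − 1/a_t)] = 10.292 km/s.
Second burn Δv₂ = |v₂ − v_p| = 2.567 km/s.
Δv = Δv₁ + Δv₂ = 1.446 + 2.567 = 4.013 km/s.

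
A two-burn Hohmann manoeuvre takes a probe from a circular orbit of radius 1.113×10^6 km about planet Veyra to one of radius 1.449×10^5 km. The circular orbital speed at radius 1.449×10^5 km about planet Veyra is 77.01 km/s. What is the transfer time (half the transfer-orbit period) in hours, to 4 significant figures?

t = 14.85 hours

From the circular-orbit relation v² = μ/r at r = 1.449×10^5 km: μ = v²r = (77.01)² × 1.449×10^5 = 8.59335×10^8 km³/s².
The Hohmann ellipse has a_t = (r₁ + r₂)/2 = 6.2895×10^5 km.
Half the transfer-orbit period gives t = π√(a_t³/μ) = 53460 s.
Converting: 53460 s ÷ 3600 s/hour = 14.85 hours.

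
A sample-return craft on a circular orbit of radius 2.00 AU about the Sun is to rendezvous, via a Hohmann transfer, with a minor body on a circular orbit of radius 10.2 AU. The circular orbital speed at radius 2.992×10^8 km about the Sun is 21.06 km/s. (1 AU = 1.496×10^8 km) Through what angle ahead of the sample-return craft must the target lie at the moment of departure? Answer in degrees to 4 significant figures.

From the circular-orbit relation v² = μ/r at r = 2.992×10^8 km: μ = v²r = (21.06)² × 2.992×10^8 = 1.32702×10^11 km³/s².
In km: r₁ = 2.00 × 1.496×10^8 = 2.992×10^8 km; r₂ = 10.2 × 1.496×10^8 = 1.52592×10^9 km.
The Hohmann ellipse has a_t = (r₁ + r₂)/2 = 9.1256×10^8 km.
Transfer time t = π√(a_t³/μ) = 2.377×10^8 s.
The target's mean motion on its circular orbit is ω₂ = √(μ/r₂³) = 6.111×10^-9 rad/s.
Angle swept by the target during transfer: ω₂·t = 1.453 rad = 83.25°.
The sample-return craft traverses 180° on the transfer ellipse, so the target must lead by 180° − 83.25° = 96.75°.

φ = 96.75°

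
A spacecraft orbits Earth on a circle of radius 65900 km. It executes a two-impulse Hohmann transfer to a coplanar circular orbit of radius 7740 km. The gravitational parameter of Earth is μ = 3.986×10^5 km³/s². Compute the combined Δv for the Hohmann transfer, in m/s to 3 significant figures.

Δv = 3760 m/s

Transfer-ellipse semi-major axis a_t = (r₁ + r₂)/2 = (65900 + 7740)/2 = 36820 km.
Circular speed at r₁: v₁ = √(μ/r₁) = √(3.986×10^5/65900) = 2.4594 km/s.
On the transfer ellipse at r₁, v² = μ(2/r − 1/a) gives v_a = √[μ(2/r₁ − 1/a_t)] = 1.1276 km/s.
First burn Δv₁ = |v_a − v₁| = 1.332 km/s.
Circular speed at r₂: v₂ = √(μ/r₂) = 7.1763 km/s.
Transfer-orbit speed at r₂: v_p = √[μ(2/r₂ − 1/a_t)] = 9.6006 km/s.
Second burn Δv₂ = |v₂ − v_p| = 2.424 km/s.
Total Δv = Δv₁ + Δv₂ = 3.756 km/s.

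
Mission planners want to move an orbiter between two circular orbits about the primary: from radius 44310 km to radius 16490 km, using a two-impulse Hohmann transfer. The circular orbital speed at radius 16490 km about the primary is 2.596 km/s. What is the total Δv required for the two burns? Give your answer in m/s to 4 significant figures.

From the circular-orbit relation v² = μ/r at r = 16490 km: μ = v²r = (2.596)² × 16490 = 1.11130×10^5 km³/s².
Transfer-ellipse semi-major axis a_t = (r₁ + r₂)/2 = (44310 + 16490)/2 = 30400 km.
At r₁ the circular-orbit speed is v₁ = √(μ/r₁) = 1.5837 km/s.
Transfer-orbit speed at r₁ (vis-viva): v_a = √[μ(2/r₁ − 1/a_t)] = 1.1664 km/s.
First burn Δv₁ = |v_a − v₁| = 0.4173 km/s.
At r₂, v₂ = √(μ/r₂) = 2.5960 km/s.
Transfer-orbit speed at r₂: v_p = √[μ(2/r₂ − 1/a_t)] = 3.1341 km/s.
Second burn Δv₂ = |v₂ − v_p| = 0.5381 km/s.
Total Δv = Δv₁ + Δv₂ = 0.9554 km/s.

Δv = 955.4 m/s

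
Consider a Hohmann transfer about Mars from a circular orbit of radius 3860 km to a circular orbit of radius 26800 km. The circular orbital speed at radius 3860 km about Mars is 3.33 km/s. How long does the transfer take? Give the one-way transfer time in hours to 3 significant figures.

t = 8.01 hours

From the circular-orbit relation v² = μ/r at r = 3860 km: μ = v²r = (3.33)² × 3860 = 42803.2 km³/s².
The Hohmann ellipse has a_t = (r₁ + r₂)/2 = 15330 km.
Transfer time t = π√(a_t³/μ) = π√((15330)³ / 42803.2) = 28820 s.
Converting: 28820 s ÷ 3600 s/hour = 8.01 hours.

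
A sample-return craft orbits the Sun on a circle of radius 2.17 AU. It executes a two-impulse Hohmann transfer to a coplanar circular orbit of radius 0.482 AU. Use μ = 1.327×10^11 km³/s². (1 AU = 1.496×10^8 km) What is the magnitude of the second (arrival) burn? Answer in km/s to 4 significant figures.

Δv₂ = 11.98 km/s

In km: r₁ = 2.17 × 1.496×10^8 = 3.24632×10^8 km; r₂ = 0.482 × 1.496×10^8 = 7.21072×10^7 km.
Transfer-ellipse semi-major axis a_t = (r₁ + r₂)/2 = (3.24632×10^8 + 7.21072×10^7)/2 = 1.983696×10^8 km.
Circular speed at r = 7.21072×10^7 km: v_c = √(μ/r) = 42.90 km/s.
Vis-viva on the transfer ellipse at r = 7.21072×10^7 km gives v_t = √[μ(2/r − 1/a_t)] = 54.88 km/s.
Δv₂ = |v_t − v_c| = |54.88 − 42.90| = 11.98 km/s.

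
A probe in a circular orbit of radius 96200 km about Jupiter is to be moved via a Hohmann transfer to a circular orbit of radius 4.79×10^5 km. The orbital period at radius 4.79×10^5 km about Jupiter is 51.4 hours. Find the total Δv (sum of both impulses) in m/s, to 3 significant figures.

Δv = 17400 m/s

From Kepler's third law T² = 4π²r³/μ at r = 4.79×10^5 km, T = 51.4 hours = 51.4 × 3600 s = 1.8504×10^5 s: μ = 4π²r³/T² = 1.26717×10^8 km³/s².
The Hohmann ellipse has a_t = (r₁ + r₂)/2 = 2.876×10^5 km.
At r₁ the circular-orbit speed is v₁ = √(μ/r₁) = 36.2936 km/s.
Transfer-orbit speed at r₁ (vis-viva equation): v_p = √[μ(2/r₁ − 1/a_t)] = 46.8385 km/s.
First burn Δv₁ = |v_p − v₁| = 10.54 km/s.
Circular speed at r₂: v₂ = √(μ/r₂) = 16.265 km/s.
Transfer-orbit speed at r₂: v_a = √[μ(2/r₂ − 1/a_t)] = 9.4068 km/s.
Second burn Δv₂ = |v₂ − v_a| = 6.858 km/s.
Δv = Δv₁ + Δv₂ = 10.54 + 6.858 = 17.40 km/s.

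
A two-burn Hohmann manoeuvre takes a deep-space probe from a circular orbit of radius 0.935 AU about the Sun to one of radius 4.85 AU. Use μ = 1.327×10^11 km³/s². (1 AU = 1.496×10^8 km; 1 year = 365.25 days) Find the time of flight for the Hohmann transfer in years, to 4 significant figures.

In km: r₁ = 0.935 × 1.496×10^8 = 1.39876×10^8 km; r₂ = 4.85 × 1.496×10^8 = 7.2556×10^8 km.
Semi-major axis of the transfer orbit: a_t = (1.39876×10^8 + 7.2556×10^8)/2 = 4.32718×10^8 km.
Transfer time t = π√(a_t³/μ) = π√((4.32718×10^8)³ / 1.327×10^11) = 7.763×10^7 s.
Converting: 7.763×10^7 s ÷ 3.15576×10^7 s/year (365.25 × 86400) = 2.460 years.

t = 2.460 years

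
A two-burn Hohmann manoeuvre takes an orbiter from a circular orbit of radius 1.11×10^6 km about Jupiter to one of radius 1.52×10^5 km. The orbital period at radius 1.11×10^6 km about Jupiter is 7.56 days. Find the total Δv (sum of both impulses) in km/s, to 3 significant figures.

From Kepler's third law T² = 4π²r³/μ at r = 1.11×10^6 km, T = 7.56 days = 7.56 × 86400 s = 6.53184×10^5 s: μ = 4π²r³/T² = 1.26549×10^8 km³/s².
Semi-major axis of the transfer orbit: a_t = (1.110×10^6 + 1.520×10^5)/2 = 6.310×10^5 km.
Circular speed at r₁: v₁ = √(μ/r₁) = √(1.26549×10^8/1.110×10^6) = 10.6774 km/s.
Transfer-orbit speed at r₁ (v² = μ(2/r − 1/a)): v_a = √[μ(2/r₁ − 1/a_t)] = 5.24052 km/s.
First burn Δv₁ = |v_a − v₁| = 5.437 km/s.
Circular speed at r₂: v₂ = √(μ/r₂) = 28.854 km/s.
Transfer-orbit speed at r₂: v_p = √[μ(2/r₂ − 1/a_t)] = 38.270 km/s.
Second burn Δv₂ = |v₂ − v_p| = 9.416 km/s.
Total Δv = Δv₁ + Δv₂ = 14.85 km/s.

Δv = 14.9 km/s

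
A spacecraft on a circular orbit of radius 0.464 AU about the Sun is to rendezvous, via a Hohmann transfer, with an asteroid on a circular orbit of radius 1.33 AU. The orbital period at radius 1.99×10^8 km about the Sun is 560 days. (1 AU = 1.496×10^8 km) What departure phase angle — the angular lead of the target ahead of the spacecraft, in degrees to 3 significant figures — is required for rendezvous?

φ = 80.3°

From Kepler's third law T² = 4π²r³/μ at r = 1.99×10^8 km, T = 560 days = 560 × 86400 s = 4.8384×10^7 s: μ = 4π²r³/T² = 1.32897×10^11 km³/s².
In km: r₁ = 0.464 × 1.496×10^8 = 6.94144×10^7 km; r₂ = 1.33 × 1.496×10^8 = 1.98968×10^8 km.
The Hohmann ellipse has a_t = (r₁ + r₂)/2 = 1.341912×10^8 km.
Transfer time t = π√(a_t³/μ) = 1.33961×10^7 s.
The target's mean motion on its circular orbit is ω₂ = √(μ/r₂³) = 1.29892×10^-7 rad/s.
Angle swept by the target during transfer: ω₂·t = 1.74005 rad = 99.70°.
Arrival is 180° from departure on the ellipse, so φ = 180° − 99.70° = 80.3°.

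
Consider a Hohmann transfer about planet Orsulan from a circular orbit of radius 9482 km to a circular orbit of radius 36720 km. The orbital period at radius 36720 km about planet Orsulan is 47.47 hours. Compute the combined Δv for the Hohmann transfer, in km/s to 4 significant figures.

Δv = 1.178 km/s

From Kepler's third law T² = 4π²r³/μ at r = 36720 km, T = 47.47 hours = 47.47 × 3600 s = 1.70892×10^5 s: μ = 4π²r³/T² = 66930.5 km³/s².
Transfer-ellipse semi-major axis a_t = (r₁ + r₂)/2 = (9482 + 36720)/2 = 23101 km.
Circular speed at r₁: v₁ = √(μ/r₁) = √(66930.5/9482) = 2.6568 km/s.
Transfer-orbit speed at r₁ (vis-viva equation): v_p = √[μ(2/r₁ − 1/a_t)] = 3.3496 km/s.
First burn Δv₁ = |v_p − v₁| = 0.6928 km/s.
Circular speed at r₂: v₂ = √(μ/r₂) = 1.3501 km/s.
Transfer-orbit speed at r₂: v_a = √[μ(2/r₂ − 1/a_t)] = 0.86496 km/s.
Second burn Δv₂ = |v₂ − v_a| = 0.4851 km/s.
Δv = Δv₁ + Δv₂ = 0.6928 + 0.4851 = 1.178 km/s.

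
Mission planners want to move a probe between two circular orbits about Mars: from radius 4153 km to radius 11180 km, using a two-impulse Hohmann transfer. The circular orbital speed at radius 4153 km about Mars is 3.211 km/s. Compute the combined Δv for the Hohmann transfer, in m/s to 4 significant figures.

From the circular-orbit relation v² = μ/r at r = 4153 km: μ = v²r = (3.211)² × 4153 = 42819.6 km³/s².
Semi-major axis of the transfer orbit: a_t = (4153 + 11180)/2 = 7666.5 km.
Circular speed at r₁: v₁ = √(μ/r₁) = √(42819.6/4153) = 3.2110 km/s.
Transfer-orbit speed at r₁ (v² = μ(2/r − 1/a)): v_p = √[μ(2/r₁ − 1/a_t)] = 3.8776 km/s.
First burn Δv₁ = |v_p − v₁| = 0.6666 km/s.
At r₂, v₂ = √(μ/r₂) = 1.9570 km/s.
Transfer-orbit speed at r₂: v_a = √[μ(2/r₂ − 1/a_t)] = 1.4404 km/s.
Second burn Δv₂ = |v₂ − v_a| = 0.5166 km/s.
Δv = Δv₁ + Δv₂ = 0.6666 + 0.5166 = 1.183 km/s.

Δv = 1183 m/s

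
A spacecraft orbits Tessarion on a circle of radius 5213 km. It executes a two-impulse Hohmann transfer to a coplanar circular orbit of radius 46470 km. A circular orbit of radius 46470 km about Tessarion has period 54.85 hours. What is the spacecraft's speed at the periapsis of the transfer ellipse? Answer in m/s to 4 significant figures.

From Kepler's third law T² = 4π²r³/μ at r = 46470 km, T = 54.85 hours = 54.85 × 3600 s = 1.9746×10^5 s: μ = 4π²r³/T² = 1.01606×10^5 km³/s².
Transfer-ellipse semi-major axis a_t = (r₁ + r₂)/2 = (5213 + 46470)/2 = 25841.5 km.
At periapsis, r = 5213 km.
Applying v² = μ(2/r − 1/a_t): v = 5.920 km/s.

v = 5920 m/s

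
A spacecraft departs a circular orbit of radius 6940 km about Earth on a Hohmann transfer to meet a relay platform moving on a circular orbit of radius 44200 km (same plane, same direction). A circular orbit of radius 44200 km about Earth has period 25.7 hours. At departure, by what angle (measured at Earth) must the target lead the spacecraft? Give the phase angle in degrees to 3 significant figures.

φ = 101°

From Kepler's third law T² = 4π²r³/μ at r = 44200 km, T = 25.7 hours = 25.7 × 3600 s = 92520 s: μ = 4π²r³/T² = 3.98250×10^5 km³/s².
Transfer-ellipse semi-major axis a_t = (r₁ + r₂)/2 = (6940 + 44200)/2 = 25570 km.
Transfer time t = π√(a_t³/μ) = 20355 s.
Target angular speed ω₂ = √(μ/r₂³) = 6.7912×10^-5 rad/s.
Angle swept by the target during transfer: ω₂·t = 1.3823 rad = 79.20°.
The spacecraft traverses 180° on the transfer ellipse, so the target must lead by 180° − 79.20° = 101°.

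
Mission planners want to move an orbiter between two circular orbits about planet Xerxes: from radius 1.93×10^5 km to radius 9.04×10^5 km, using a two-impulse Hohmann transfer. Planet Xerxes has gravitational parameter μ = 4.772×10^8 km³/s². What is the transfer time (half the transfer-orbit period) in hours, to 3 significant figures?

The Hohmann ellipse has a_t = (r₁ + r₂)/2 = 5.485×10^5 km.
Half the transfer-orbit period gives t = π√(a_t³/μ) = 58420 s.
Converting: 58420 s ÷ 3600 s/hour = 16.2 hours.

t = 16.2 hours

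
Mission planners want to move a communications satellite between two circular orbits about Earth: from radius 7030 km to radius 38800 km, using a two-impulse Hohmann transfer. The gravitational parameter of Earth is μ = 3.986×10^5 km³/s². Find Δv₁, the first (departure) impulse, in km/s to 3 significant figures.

Transfer-ellipse semi-major axis a_t = (r₁ + r₂)/2 = (7030 + 38800)/2 = 22915 km.
Circular speed at r = 7030 km: v_c = √(μ/r) = 7.530 km/s.
Vis-viva on the transfer ellipse at r = 7030 km gives v_t = √[μ(2/r − 1/a_t)] = 9.798 km/s.
Δv₁ = |v_t − v_c| = |9.798 − 7.530| = 2.268 km/s.

Δv₁ = 2.27 km/s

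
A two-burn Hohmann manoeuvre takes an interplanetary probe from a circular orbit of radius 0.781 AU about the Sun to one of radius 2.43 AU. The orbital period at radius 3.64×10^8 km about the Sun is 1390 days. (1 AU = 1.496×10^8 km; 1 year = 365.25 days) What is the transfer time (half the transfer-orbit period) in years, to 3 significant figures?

From Kepler's third law T² = 4π²r³/μ at r = 3.64×10^8 km, T = 1390 days = 1390 × 86400 s = 1.20096×10^8 s: μ = 4π²r³/T² = 1.32010×10^11 km³/s².
In km: r₁ = 0.781 × 1.496×10^8 = 1.168376×10^8 km; r₂ = 2.43 × 1.496×10^8 = 3.63528×10^8 km.
Semi-major axis of the transfer orbit: a_t = (1.168376×10^8 + 3.63528×10^8)/2 = 2.401828×10^8 km.
Transfer time t = π√(a_t³/μ) = π√((2.401828×10^8)³ / 1.32010×10^11) = 3.219×10^7 s.
Converting: 3.219×10^7 s ÷ 3.15576×10^7 s/year (365.25 × 86400) = 1.02 years.

t = 1.02 years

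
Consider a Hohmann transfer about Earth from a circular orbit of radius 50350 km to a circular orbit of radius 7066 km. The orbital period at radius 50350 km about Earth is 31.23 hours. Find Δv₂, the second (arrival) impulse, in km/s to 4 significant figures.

Δv₂ = 2.436 km/s

From Kepler's third law T² = 4π²r³/μ at r = 50350 km, T = 31.23 hours = 31.23 × 3600 s = 1.12428×10^5 s: μ = 4π²r³/T² = 3.98666×10^5 km³/s².
Transfer-ellipse semi-major axis a_t = (r₁ + r₂)/2 = (50350 + 7066)/2 = 28708 km.
On the circular orbit at r = 7066 km, v_c = √(μ/r) = 7.5113 km/s.
Vis-viva on the transfer ellipse at r = 7066 km gives v_t = √[μ(2/r − 1/a_t)] = 9.9475 km/s.
Δv₂ = |v_t − v_c| = |9.9475 − 7.5113| = 2.436 km/s.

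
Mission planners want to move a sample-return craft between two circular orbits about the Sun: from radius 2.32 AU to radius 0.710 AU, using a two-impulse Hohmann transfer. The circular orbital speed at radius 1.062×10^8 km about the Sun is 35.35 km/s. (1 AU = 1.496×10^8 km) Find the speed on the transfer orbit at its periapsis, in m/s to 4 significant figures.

v = 43740 m/s

From the circular-orbit relation v² = μ/r at r = 1.062×10^8 km: μ = v²r = (35.35)² × 1.062×10^8 = 1.32710×10^11 km³/s².
In km: r₁ = 2.32 × 1.496×10^8 = 3.47072×10^8 km; r₂ = 0.710 × 1.496×10^8 = 1.06216×10^8 km.
Semi-major axis of the transfer orbit: a_t = (3.47072×10^8 + 1.06216×10^8)/2 = 2.26644×10^8 km.
The periapsis of the transfer ellipse is at r = 1.06216×10^8 km.
From the vis-viva equation, v = √[μ(2/r − 1/a_t)] = 43.74 km/s.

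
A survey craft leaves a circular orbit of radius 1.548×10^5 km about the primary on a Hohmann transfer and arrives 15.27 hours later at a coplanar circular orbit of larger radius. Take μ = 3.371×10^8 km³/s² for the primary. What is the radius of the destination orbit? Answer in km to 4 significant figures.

r₂ = 7.834×10^5 km

Transfer time t = 15.27 hours = 54972 s, and t = π√(a_t³/μ).
So a_t = (μ t²/π²)^(1/3) = (3.371×10^8 × (54972)² / π²)^(1/3) = 4.6908×10^5 km.
Since a_t = (r₁ + r₂)/2, r₂ = 2a_t − r₁ = 2×4.6908×10^5 − 1.548×10^5 = 7.8336×10^5 km.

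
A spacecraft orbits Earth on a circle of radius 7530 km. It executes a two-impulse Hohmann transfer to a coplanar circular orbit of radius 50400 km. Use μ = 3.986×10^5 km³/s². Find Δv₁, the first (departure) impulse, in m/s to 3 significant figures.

Δv₁ = 2320 m/s

Semi-major axis of the transfer orbit: a_t = (7530 + 50400)/2 = 28965 km.
Circular speed at r = 7530 km: v_c = √(μ/r) = 7.2756 km/s.
Transfer-orbit speed at the same r (vis-viva, a = a_t): v_t = √[μ(2/r − 1/a_t)] = 9.5973 km/s.
Δv₁ = |v_t − v_c| = |9.5973 − 7.2756| = 2.322 km/s.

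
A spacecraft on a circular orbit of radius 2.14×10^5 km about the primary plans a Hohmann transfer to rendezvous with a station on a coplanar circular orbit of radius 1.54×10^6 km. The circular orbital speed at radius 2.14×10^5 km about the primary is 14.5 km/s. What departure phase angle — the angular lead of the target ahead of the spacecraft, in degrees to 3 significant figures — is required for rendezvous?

φ = 103°

From the circular-orbit relation v² = μ/r at r = 2.14×10^5 km: μ = v²r = (14.5)² × 2.14×10^5 = 4.49935×10^7 km³/s².
The Hohmann ellipse has a_t = (r₁ + r₂)/2 = 8.770×10^5 km.
Transfer time t = π√(a_t³/μ) = 3.8466×10^5 s.
The target's mean motion on its circular orbit is ω₂ = √(μ/r₂³) = 3.5099×10^-6 rad/s.
Angle swept by the target during transfer: ω₂·t = 1.3501 rad = 77.36°.
Arrival is 180° from departure on the ellipse, so φ = 180° − 77.36° = 103°.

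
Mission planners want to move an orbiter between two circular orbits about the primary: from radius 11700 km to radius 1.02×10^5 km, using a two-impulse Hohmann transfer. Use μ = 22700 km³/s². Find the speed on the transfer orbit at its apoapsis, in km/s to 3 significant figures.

Transfer-ellipse semi-major axis a_t = (r₁ + r₂)/2 = (11700 + 1.020×10^5)/2 = 56850 km.
At apoapsis, r = 1.020×10^5 km.
Vis-viva: v = √[μ(2/r − 1/a_t)] = √[22700 × (2/1.020×10^5 − 1/56850)] = 0.2140 km/s.

v = 0.214 km/s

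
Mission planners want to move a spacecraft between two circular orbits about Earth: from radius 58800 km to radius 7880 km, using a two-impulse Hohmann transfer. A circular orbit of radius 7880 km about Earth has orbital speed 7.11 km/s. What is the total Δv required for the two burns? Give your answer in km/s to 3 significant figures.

From the circular-orbit relation v² = μ/r at r = 7880 km: μ = v²r = (7.11)² × 7880 = 3.98351×10^5 km³/s².
The Hohmann ellipse has a_t = (r₁ + r₂)/2 = 33340 km.
At r₁ the circular-orbit speed is v₁ = √(μ/r₁) = 2.6028 km/s.
Transfer-orbit speed at r₁ (v² = μ(2/r − 1/a)): v_a = √[μ(2/r₁ − 1/a_t)] = 1.2654 km/s.
First burn Δv₁ = |v_a − v₁| = 1.3374 km/s.
At r₂, v₂ = √(μ/r₂) = 7.1100 km/s.
Transfer-orbit speed at r₂: v_p = √[μ(2/r₂ − 1/a_t)] = 9.4422 km/s.
Second burn Δv₂ = |v₂ − v_p| = 2.3322 km/s.
Δv = Δv₁ + Δv₂ = 1.3374 + 2.3322 = 3.670 km/s.

Δv = 3.67 km/s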